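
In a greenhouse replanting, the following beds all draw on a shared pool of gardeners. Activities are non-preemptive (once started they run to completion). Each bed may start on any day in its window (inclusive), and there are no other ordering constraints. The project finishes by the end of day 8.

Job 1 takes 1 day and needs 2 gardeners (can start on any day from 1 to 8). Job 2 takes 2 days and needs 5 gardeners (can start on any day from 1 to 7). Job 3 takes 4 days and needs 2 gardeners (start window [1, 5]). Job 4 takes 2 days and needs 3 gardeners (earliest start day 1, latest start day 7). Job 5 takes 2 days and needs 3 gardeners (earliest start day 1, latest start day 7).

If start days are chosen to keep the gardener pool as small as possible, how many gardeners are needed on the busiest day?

Early-start (Job 1@1, Job 2@1, Job 3@1, Job 4@1, Job 5@1) gives peak 15: d1:15  d2:13  d3:2  d4:2  d5:0  d6:0  d7:0  d8:0.
Shift Job 2→2, Job 3→4, Job 4→4, Job 5→6.
Schedule Job 1@1, Job 2@2, Job 3@4, Job 4@4, Job 5@6: d1:2  d2:5  d3:5  d4:5  d5:5  d6:5  d7:5  d8:0 — peak 5.

5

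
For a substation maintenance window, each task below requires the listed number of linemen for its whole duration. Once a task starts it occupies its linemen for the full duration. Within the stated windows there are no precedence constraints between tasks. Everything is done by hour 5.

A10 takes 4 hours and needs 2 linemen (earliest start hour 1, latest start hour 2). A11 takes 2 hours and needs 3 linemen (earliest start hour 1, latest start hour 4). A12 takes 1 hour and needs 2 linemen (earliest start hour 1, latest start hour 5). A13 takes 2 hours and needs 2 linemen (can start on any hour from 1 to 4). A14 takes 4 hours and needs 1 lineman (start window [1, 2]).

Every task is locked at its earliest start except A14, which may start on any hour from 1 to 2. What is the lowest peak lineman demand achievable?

9

A14@1: h1:10  h2:8  h3:3  h4:3  h5:0 → peak 10
A14@2: h1:9  h2:8  h3:3  h4:3  h5:1 → peak 9
Best is A14@2, peak 9.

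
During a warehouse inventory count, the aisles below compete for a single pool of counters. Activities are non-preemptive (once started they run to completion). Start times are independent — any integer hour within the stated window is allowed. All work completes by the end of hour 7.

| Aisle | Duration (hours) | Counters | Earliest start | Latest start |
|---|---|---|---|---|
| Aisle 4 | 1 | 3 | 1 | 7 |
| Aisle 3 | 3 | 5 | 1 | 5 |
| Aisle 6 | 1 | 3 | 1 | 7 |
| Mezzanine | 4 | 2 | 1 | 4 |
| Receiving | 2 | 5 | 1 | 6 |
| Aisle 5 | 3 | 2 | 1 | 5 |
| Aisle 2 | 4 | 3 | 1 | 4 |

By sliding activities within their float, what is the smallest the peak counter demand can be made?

9

Early-start (Aisle 4@1, Aisle 3@1, Aisle 6@1, Mezzanine@1, Receiving@1, Aisle 5@1, Aisle 2@1) gives peak 23: h1:23  h2:17  h3:12  h4:5  h5:0  h6:0  h7:0.
Shift Aisle 6→4, Mezzanine→4, Receiving→6, Aisle 5→5, Aisle 2→2.
Schedule Aisle 4@1, Aisle 3@1, Aisle 6@4, Mezzanine@4, Receiving@6, Aisle 5@5, Aisle 2@2: h1:8  h2:8  h3:8  h4:8  h5:7  h6:9  h7:9 — peak 9.
Total counter-hours = 57 over 7 hours ⇒ peak ≥ ⌈57/7⌉ = 9, so 9 is optimal.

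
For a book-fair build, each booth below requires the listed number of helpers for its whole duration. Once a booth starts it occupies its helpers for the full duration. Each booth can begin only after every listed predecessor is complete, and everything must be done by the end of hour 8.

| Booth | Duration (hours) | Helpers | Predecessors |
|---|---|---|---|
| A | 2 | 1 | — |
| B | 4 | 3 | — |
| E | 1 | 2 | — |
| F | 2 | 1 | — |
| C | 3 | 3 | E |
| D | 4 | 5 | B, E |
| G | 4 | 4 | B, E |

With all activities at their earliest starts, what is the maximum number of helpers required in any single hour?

9

Early-start schedule: A@1, B@1, E@1, F@1, C@2, D@5, G@5.
Load per hour: hour 1: 7, hour 2: 8, hour 3: 6, hour 4: 6, hour 5: 9, hour 6: 9, hour 7: 9, hour 8: 9.
Peak is 9.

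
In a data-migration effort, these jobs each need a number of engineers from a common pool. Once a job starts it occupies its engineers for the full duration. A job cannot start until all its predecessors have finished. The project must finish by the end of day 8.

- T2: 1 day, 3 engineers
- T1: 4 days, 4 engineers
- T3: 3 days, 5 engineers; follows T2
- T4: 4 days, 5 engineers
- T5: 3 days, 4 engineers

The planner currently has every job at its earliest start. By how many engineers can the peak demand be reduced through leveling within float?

Early-start peak: d1:16  d2:18  d3:18  d4:14  d5:0  d6:0  d7:0  d8:0 ⇒ 18.
Leveled (T2@1, T1@1, T3@2, T4@5, T5@5): d1:7  d2:9  d3:9  d4:9  d5:9  d6:9  d7:9  d8:5 ⇒ 9.
Reduction 18 − 9 = 9.

9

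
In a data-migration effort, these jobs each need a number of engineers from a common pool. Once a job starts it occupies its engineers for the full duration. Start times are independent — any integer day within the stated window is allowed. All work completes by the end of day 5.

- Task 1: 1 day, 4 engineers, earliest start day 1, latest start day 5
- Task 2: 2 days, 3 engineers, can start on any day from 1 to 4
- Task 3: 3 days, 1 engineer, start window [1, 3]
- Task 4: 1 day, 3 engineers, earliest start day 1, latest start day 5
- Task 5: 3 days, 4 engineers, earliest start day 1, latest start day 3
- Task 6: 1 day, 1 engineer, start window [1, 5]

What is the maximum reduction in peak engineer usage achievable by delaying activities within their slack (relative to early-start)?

9

Early-start peak: d1:16  d2:8  d3:5  d4:0  d5:0 ⇒ 16.
Leveled (Task 1@1, Task 2@1, Task 3@2, Task 4@2, Task 5@3, Task 6@3): d1:7  d2:7  d3:6  d4:5  d5:4 ⇒ 7.
Reduction 16 − 7 = 9.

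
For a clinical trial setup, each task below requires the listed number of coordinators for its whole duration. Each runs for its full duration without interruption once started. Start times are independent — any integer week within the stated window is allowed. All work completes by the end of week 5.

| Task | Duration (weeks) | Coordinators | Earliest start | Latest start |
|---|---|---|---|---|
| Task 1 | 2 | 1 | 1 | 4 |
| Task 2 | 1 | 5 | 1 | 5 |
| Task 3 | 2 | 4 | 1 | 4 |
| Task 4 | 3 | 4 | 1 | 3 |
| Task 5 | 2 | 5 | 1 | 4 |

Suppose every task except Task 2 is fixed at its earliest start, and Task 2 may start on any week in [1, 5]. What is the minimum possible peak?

Task 2@1: w1:19  w2:14  w3:4  w4:0  w5:0 → peak 19
Task 2@2: w1:14  w2:19  w3:4  w4:0  w5:0 → peak 19
Task 2@3: w1:14  w2:14  w3:9  w4:0  w5:0 → peak 14
Task 2@4: w1:14  w2:14  w3:4  w4:5  w5:0 → peak 14
Task 2@5: w1:14  w2:14  w3:4  w4:0  w5:5 → peak 14
Best is Task 2@3, peak 14.

14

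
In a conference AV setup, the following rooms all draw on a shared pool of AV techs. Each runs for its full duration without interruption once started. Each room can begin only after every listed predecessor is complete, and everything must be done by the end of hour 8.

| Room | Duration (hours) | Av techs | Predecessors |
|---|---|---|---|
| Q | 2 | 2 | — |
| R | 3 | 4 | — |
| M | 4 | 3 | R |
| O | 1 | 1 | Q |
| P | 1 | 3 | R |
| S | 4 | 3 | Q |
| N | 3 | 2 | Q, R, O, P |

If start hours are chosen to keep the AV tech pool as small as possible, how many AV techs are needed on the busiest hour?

Early-start (Q@1, R@1, M@4, O@3, P@4, S@3, N@5) gives peak 9: h1:6  h2:6  h3:8  h4:9  h5:8  h6:8  h7:5  h8:0.
Shift S→5.
Schedule Q@1, R@1, M@4, O@3, P@4, S@5, N@5: h1:6  h2:6  h3:5  h4:6  h5:8  h6:8  h7:8  h8:3 — peak 8.

8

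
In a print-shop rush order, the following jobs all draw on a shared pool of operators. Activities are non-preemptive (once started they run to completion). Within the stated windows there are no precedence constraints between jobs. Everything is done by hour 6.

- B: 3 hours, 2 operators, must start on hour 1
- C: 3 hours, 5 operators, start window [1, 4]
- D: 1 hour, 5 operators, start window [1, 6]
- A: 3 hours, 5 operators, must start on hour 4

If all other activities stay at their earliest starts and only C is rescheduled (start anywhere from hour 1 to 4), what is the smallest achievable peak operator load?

C@1: h1:12  h2:7  h3:7  h4:5  h5:5  h6:5 → peak 12
C@2: h1:7  h2:7  h3:7  h4:10  h5:5  h6:5 → peak 10
C@3: h1:7  h2:2  h3:7  h4:10  h5:10  h6:5 → peak 10
C@4: h1:7  h2:2  h3:2  h4:10  h5:10  h6:10 → peak 10
Best is C@2, peak 10.

10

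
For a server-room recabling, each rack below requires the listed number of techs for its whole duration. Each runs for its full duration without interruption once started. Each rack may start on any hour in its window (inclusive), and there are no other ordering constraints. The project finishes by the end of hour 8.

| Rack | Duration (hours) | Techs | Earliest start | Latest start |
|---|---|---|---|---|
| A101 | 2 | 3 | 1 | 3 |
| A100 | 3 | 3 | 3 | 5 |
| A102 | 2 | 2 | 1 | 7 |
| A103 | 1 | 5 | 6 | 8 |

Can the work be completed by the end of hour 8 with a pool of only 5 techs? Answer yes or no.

yes

Schedule A101@1, A100@3, A102@1, A103@6: h1:5  h2:5  h3:3  h4:3  h5:3  h6:5  h7:0  h8:0 — peak 5 ≤ 5.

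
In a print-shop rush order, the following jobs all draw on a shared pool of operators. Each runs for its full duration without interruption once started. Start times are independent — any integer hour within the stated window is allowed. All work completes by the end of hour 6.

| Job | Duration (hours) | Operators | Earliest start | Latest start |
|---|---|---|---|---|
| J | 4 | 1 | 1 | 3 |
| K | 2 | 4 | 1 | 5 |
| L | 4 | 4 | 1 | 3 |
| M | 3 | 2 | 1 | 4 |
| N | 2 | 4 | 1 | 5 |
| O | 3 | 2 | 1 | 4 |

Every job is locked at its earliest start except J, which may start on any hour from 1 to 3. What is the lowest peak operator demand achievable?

J@1: h1:17  h2:17  h3:9  h4:5  h5:0  h6:0 → peak 17
J@2: h1:16  h2:17  h3:9  h4:5  h5:1  h6:0 → peak 17
J@3: h1:16  h2:16  h3:9  h4:5  h5:1  h6:1 → peak 16
Best is J@3, peak 16.

16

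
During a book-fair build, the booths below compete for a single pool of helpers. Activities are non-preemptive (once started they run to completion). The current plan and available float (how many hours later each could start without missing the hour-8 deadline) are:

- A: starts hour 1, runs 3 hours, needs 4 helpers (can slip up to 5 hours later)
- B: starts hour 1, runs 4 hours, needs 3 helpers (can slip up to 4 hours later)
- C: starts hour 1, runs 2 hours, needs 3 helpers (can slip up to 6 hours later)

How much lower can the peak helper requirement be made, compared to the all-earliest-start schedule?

4

Early-start peak: h1:10  h2:10  h3:7  h4:3  h5:0  h6:0  h7:0  h8:0 ⇒ 10.
Leveled (A@1, B@4, C@4): h1:4  h2:4  h3:4  h4:6  h5:6  h6:3  h7:3  h8:0 ⇒ 6.
Reduction 10 − 6 = 4.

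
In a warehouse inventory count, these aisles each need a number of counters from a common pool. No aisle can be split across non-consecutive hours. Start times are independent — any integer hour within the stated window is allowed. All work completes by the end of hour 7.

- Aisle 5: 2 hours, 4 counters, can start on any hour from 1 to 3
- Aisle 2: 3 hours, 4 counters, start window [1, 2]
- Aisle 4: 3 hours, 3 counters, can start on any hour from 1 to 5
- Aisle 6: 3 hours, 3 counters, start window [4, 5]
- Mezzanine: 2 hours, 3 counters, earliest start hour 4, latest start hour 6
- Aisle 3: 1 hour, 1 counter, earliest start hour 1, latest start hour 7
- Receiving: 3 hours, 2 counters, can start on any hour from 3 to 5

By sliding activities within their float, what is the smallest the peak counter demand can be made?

8

Early-start (Aisle 5@1, Aisle 2@1, Aisle 4@1, Aisle 6@4, Mezzanine@4, Aisle 3@1, Receiving@3) gives peak 12: h1:12  h2:11  h3:9  h4:8  h5:8  h6:3  h7:0.
Shift Aisle 4→3, Mezzanine→6, Aisle 3→3, Receiving→4.
Schedule Aisle 5@1, Aisle 2@1, Aisle 4@3, Aisle 6@4, Mezzanine@6, Aisle 3@3, Receiving@4: h1:8  h2:8  h3:8  h4:8  h5:8  h6:8  h7:3 — peak 8.
Total counter-hours = 51 over 7 hours ⇒ peak ≥ ⌈51/7⌉ = 8, so 8 is optimal.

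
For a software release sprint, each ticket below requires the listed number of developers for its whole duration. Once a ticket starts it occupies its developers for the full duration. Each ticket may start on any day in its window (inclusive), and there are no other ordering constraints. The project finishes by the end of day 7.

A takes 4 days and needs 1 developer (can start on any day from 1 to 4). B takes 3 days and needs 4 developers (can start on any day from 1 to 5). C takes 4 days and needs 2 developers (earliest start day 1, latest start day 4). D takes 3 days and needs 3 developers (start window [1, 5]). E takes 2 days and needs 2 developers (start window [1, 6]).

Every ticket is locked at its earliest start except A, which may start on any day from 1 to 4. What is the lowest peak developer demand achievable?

11

A@1: d1:12  d2:12  d3:10  d4:3  d5:0  d6:0  d7:0 → peak 12
A@2: d1:11  d2:12  d3:10  d4:3  d5:1  d6:0  d7:0 → peak 12
A@3: d1:11  d2:11  d3:10  d4:3  d5:1  d6:1  d7:0 → peak 11
A@4: d1:11  d2:11  d3:9  d4:3  d5:1  d6:1  d7:1 → peak 11
Best is A@3, peak 11.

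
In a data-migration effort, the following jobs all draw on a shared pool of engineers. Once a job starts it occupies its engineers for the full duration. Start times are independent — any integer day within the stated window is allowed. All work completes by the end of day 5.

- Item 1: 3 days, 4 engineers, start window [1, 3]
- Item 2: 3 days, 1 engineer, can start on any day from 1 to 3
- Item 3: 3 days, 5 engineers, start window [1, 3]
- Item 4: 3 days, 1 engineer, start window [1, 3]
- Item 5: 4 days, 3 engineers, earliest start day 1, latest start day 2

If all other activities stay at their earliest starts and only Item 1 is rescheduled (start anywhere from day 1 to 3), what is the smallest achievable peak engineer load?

14

Item 1@1: d1:14  d2:14  d3:14  d4:3  d5:0 → peak 14
Item 1@2: d1:10  d2:14  d3:14  d4:7  d5:0 → peak 14
Item 1@3: d1:10  d2:10  d3:14  d4:7  d5:4 → peak 14
Best is Item 1@1, peak 14.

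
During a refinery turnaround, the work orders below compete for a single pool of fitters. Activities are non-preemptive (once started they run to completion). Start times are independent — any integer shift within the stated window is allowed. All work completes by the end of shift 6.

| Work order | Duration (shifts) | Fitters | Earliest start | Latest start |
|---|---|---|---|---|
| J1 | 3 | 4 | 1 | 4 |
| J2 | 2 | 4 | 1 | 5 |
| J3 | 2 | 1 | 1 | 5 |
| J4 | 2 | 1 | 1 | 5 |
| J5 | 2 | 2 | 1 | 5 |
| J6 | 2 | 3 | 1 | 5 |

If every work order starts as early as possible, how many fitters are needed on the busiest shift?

Early-start schedule: J1@1, J2@1, J3@1, J4@1, J5@1, J6@1.
Load per shift: shift 1: 15, shift 2: 15, shift 3: 4, shift 4: 0, shift 5: 0, shift 6: 0.
Peak is 15.

15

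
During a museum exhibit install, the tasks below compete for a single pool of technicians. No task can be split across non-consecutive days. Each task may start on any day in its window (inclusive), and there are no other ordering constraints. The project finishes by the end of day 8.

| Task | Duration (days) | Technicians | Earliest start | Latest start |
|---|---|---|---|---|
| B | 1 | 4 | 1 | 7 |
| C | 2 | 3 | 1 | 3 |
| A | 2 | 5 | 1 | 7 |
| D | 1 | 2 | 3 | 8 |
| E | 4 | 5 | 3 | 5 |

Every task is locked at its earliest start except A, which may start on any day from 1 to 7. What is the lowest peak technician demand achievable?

7

A@1: d1:12  d2:8  d3:7  d4:5  d5:5  d6:5  d7:0  d8:0 → peak 12
A@2: d1:7  d2:8  d3:12  d4:5  d5:5  d6:5  d7:0  d8:0 → peak 12
A@3: d1:7  d2:3  d3:12  d4:10  d5:5  d6:5  d7:0  d8:0 → peak 12
A@4: d1:7  d2:3  d3:7  d4:10  d5:10  d6:5  d7:0  d8:0 → peak 10
A@5: d1:7  d2:3  d3:7  d4:5  d5:10  d6:10  d7:0  d8:0 → peak 10
A@6: d1:7  d2:3  d3:7  d4:5  d5:5  d6:10  d7:5  d8:0 → peak 10
A@7: d1:7  d2:3  d3:7  d4:5  d5:5  d6:5  d7:5  d8:5 → peak 7
Best is A@7, peak 7.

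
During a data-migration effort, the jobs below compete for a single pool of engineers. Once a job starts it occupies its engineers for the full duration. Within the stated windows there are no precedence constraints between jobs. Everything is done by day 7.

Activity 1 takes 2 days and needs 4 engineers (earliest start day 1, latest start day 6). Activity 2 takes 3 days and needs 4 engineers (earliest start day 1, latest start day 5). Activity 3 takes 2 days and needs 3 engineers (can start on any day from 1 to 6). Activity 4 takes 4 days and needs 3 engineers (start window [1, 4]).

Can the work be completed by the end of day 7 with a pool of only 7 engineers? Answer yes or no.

Schedule Activity 1@1, Activity 2@3, Activity 3@1, Activity 4@3: d1:7  d2:7  d3:7  d4:7  d5:7  d6:3  d7:0 — peak 7 ≤ 7.

yes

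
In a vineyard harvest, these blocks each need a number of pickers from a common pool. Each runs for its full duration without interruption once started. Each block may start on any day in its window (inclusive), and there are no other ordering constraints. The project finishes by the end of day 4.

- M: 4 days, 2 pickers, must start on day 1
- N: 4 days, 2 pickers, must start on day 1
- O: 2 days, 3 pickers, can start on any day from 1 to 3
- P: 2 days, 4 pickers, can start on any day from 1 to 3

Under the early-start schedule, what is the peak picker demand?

Early-start schedule: M@1, N@1, O@1, P@1.
Load per day: day 1: 11, day 2: 11, day 3: 4, day 4: 4.
Peak is 11.

11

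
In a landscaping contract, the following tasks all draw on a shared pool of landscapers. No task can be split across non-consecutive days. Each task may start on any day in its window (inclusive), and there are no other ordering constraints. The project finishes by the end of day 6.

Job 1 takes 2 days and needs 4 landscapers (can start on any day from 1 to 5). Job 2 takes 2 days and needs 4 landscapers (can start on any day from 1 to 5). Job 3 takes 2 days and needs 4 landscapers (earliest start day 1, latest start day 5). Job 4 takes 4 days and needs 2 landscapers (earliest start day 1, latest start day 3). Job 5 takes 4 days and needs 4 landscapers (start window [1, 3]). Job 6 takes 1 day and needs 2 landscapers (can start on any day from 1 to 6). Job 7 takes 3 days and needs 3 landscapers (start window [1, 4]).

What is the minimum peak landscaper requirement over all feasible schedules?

11

Early-start (Job 1@1, Job 2@1, Job 3@1, Job 4@1, Job 5@1, Job 6@1, Job 7@1) gives peak 23: d1:23  d2:21  d3:9  d4:6  d5:0  d6:0.
Shift Job 3→4, Job 4→3, Job 5→3, Job 6→3.
Schedule Job 1@1, Job 2@1, Job 3@4, Job 4@3, Job 5@3, Job 6@3, Job 7@1: d1:11  d2:11  d3:11  d4:10  d5:10  d6:6 — peak 11.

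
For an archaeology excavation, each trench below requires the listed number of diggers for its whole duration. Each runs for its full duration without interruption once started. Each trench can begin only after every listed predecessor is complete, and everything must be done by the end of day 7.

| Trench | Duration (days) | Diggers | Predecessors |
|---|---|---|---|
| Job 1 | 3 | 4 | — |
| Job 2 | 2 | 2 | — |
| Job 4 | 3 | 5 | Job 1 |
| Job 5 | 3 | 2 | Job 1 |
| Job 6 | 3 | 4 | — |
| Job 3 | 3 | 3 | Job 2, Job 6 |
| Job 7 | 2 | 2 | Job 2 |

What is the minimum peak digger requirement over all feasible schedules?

10

Early-start (Job 1@1, Job 2@1, Job 4@4, Job 5@4, Job 6@1, Job 3@4, Job 7@3) gives peak 12: d1:10  d2:10  d3:10  d4:12  d5:10  d6:10  d7:0.
Shift Job 3→5.
Schedule Job 1@1, Job 2@1, Job 4@4, Job 5@4, Job 6@1, Job 3@5, Job 7@3: d1:10  d2:10  d3:10  d4:9  d5:10  d6:10  d7:3 — peak 10.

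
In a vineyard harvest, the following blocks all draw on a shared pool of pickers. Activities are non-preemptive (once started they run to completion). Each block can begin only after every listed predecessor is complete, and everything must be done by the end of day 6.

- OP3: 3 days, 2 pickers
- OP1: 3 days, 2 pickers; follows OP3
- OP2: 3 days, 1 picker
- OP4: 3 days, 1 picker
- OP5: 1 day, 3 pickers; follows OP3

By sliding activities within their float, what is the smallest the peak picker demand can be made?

Schedule OP3@1, OP1@4, OP2@1, OP4@1, OP5@4: d1:4  d2:4  d3:4  d4:5  d5:2  d6:2 — peak 5.

5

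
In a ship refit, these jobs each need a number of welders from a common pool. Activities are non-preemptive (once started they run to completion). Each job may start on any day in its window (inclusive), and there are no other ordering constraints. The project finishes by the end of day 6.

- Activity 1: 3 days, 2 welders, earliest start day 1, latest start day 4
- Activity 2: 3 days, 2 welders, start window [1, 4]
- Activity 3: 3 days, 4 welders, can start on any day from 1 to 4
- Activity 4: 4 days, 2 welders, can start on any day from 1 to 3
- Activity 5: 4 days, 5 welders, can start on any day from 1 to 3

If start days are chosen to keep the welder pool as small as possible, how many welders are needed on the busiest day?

Early-start (Activity 1@1, Activity 2@1, Activity 3@1, Activity 4@1, Activity 5@1) gives peak 15: d1:15  d2:15  d3:15  d4:7  d5:0  d6:0.
Shift Activity 3→4.
Schedule Activity 1@1, Activity 2@1, Activity 3@4, Activity 4@1, Activity 5@1: d1:11  d2:11  d3:11  d4:11  d5:4  d6:4 — peak 11.

11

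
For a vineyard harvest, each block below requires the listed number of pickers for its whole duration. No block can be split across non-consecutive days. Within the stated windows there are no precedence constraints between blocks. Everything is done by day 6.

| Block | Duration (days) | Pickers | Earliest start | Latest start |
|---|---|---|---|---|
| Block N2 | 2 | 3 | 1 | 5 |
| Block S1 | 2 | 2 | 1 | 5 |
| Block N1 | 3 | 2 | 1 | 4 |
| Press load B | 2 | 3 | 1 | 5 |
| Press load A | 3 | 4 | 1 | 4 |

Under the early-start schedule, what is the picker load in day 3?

At early start, day 3 has: Block N1, Press load A.
Demand: 2 + 4 = 6.

6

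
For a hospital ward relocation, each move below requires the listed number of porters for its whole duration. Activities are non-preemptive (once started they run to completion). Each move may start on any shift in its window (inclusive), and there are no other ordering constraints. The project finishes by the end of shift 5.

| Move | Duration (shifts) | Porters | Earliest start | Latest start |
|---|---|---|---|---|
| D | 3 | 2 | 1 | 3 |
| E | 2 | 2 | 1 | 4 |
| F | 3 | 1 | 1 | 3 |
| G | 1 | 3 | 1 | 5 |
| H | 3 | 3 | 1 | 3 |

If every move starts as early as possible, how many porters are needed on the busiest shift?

11

Early-start schedule: D@1, E@1, F@1, G@1, H@1.
Load per shift: shift 1: 11, shift 2: 8, shift 3: 6, shift 4: 0, shift 5: 0.
Peak is 11.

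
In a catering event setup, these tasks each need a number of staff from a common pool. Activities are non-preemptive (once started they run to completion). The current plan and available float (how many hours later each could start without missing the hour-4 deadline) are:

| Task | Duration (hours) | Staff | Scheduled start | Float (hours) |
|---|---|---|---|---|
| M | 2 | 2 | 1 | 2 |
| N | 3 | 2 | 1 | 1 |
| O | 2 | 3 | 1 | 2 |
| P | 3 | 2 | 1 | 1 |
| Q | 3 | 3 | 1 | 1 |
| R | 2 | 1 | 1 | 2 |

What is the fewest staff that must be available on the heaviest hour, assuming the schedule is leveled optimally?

10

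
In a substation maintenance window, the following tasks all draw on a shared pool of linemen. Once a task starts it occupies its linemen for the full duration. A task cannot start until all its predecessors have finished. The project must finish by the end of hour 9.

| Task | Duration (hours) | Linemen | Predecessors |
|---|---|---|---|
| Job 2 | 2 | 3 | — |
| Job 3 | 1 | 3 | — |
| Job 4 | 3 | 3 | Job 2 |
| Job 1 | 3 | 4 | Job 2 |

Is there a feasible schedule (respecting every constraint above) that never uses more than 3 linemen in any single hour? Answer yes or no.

Total lineman-hours = 30; over 9 hours the average is 30/9 > 3, so some hour must exceed 3.

no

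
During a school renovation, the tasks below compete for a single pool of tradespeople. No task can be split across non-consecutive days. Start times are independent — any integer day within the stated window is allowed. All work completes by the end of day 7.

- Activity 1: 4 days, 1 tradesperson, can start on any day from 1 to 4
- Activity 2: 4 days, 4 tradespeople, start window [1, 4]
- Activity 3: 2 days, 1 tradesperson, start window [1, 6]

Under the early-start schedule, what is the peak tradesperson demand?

6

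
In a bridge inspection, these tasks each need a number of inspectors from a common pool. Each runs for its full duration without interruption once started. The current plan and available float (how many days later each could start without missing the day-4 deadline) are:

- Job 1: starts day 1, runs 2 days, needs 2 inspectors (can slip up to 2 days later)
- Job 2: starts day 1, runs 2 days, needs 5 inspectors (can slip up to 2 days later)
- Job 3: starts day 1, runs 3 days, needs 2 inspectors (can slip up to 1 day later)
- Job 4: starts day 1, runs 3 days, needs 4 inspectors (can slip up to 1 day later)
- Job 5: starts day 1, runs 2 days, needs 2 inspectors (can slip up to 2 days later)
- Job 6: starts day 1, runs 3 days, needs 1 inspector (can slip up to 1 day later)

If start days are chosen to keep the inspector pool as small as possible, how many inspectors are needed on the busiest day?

Early-start (Job 1@1, Job 2@1, Job 3@1, Job 4@1, Job 5@1, Job 6@1) gives peak 16: d1:16  d2:16  d3:7  d4:0.
Shift Job 2→3.
Schedule Job 1@1, Job 2@3, Job 3@1, Job 4@1, Job 5@1, Job 6@1: d1:11  d2:11  d3:12  d4:5 — peak 12.

12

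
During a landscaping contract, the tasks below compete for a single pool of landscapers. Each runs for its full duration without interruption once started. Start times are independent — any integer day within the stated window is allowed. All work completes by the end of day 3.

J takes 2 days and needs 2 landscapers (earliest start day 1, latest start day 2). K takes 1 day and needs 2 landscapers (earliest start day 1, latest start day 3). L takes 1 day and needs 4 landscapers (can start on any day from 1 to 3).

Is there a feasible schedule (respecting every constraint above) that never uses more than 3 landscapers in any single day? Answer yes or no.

Total landscaper-days = 10; over 3 days the average is 10/3 > 3, so some day must exceed 3.

no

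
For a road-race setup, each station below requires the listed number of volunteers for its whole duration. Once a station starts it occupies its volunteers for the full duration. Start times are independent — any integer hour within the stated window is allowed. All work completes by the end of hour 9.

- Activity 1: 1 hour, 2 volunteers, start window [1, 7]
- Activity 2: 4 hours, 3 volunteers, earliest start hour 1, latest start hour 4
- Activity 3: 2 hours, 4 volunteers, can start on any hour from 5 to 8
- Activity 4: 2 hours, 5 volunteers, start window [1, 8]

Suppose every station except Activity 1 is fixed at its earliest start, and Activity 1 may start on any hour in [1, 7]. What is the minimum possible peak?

8

Activity 1@1: h1:10  h2:8  h3:3  h4:3  h5:4  h6:4  h7:0  h8:0  h9:0 → peak 10
Activity 1@2: h1:8  h2:10  h3:3  h4:3  h5:4  h6:4  h7:0  h8:0  h9:0 → peak 10
Activity 1@3: h1:8  h2:8  h3:5  h4:3  h5:4  h6:4  h7:0  h8:0  h9:0 → peak 8
Activity 1@4: h1:8  h2:8  h3:3  h4:5  h5:4  h6:4  h7:0  h8:0  h9:0 → peak 8
Activity 1@5: h1:8  h2:8  h3:3  h4:3  h5:6  h6:4  h7:0  h8:0  h9:0 → peak 8
Activity 1@6: h1:8  h2:8  h3:3  h4:3  h5:4  h6:6  h7:0  h8:0  h9:0 → peak 8
Activity 1@7: h1:8  h2:8  h3:3  h4:3  h5:4  h6:4  h7:2  h8:0  h9:0 → peak 8
Best is Activity 1@3, peak 8.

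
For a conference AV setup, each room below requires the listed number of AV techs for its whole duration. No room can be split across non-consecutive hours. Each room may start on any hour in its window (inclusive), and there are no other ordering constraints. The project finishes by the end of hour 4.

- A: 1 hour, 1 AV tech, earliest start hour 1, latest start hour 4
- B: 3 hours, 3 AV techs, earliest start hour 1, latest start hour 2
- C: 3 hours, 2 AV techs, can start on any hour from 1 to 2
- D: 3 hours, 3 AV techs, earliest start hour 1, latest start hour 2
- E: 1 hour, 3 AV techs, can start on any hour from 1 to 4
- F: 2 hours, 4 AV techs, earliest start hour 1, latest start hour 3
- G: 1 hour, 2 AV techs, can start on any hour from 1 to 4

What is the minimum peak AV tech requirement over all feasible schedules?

Early-start (A@1, B@1, C@1, D@1, E@1, F@1, G@1) gives peak 18: h1:18  h2:12  h3:8  h4:0.
Shift F→2, G→4.
Schedule A@1, B@1, C@1, D@1, E@1, F@2, G@4: h1:12  h2:12  h3:12  h4:2 — peak 12.

12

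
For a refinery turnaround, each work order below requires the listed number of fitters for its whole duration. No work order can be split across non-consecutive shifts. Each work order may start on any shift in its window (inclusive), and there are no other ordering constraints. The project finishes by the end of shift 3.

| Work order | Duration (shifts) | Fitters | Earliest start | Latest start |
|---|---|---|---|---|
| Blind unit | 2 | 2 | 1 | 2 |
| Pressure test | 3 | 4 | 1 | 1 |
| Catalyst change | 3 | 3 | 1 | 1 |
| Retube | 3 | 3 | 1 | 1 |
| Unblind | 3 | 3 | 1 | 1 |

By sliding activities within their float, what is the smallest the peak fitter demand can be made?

15

Schedule Blind unit@1, Pressure test@1, Catalyst change@1, Retube@1, Unblind@1: s1:15  s2:15  s3:13 — peak 15.
Total fitter-shifts = 43 over 3 shifts ⇒ peak ≥ ⌈43/3⌉ = 15, so 15 is optimal.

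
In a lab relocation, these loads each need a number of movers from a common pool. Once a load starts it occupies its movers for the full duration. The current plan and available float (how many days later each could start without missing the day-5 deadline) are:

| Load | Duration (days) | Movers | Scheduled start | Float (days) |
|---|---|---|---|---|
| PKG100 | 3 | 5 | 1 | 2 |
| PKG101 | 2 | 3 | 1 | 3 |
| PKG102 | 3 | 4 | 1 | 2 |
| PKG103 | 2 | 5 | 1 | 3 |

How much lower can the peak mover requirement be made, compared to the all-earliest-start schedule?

8

Early-start peak: d1:17  d2:17  d3:9  d4:0  d5:0 ⇒ 17.
Leveled (PKG100@1, PKG101@1, PKG102@3, PKG103@4): d1:8  d2:8  d3:9  d4:9  d5:9 ⇒ 9.
Reduction 17 − 9 = 8.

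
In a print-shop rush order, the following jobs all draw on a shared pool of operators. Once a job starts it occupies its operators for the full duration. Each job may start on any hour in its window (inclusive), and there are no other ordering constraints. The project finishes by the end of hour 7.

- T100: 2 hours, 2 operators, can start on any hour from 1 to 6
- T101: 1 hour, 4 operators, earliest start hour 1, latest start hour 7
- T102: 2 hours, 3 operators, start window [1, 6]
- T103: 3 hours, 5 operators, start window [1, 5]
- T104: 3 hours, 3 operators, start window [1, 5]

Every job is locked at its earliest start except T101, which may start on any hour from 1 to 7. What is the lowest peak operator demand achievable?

13

T101@1: h1:17  h2:13  h3:8  h4:0  h5:0  h6:0  h7:0 → peak 17
T101@2: h1:13  h2:17  h3:8  h4:0  h5:0  h6:0  h7:0 → peak 17
T101@3: h1:13  h2:13  h3:12  h4:0  h5:0  h6:0  h7:0 → peak 13
T101@4: h1:13  h2:13  h3:8  h4:4  h5:0  h6:0  h7:0 → peak 13
T101@5: h1:13  h2:13  h3:8  h4:0  h5:4  h6:0  h7:0 → peak 13
T101@6: h1:13  h2:13  h3:8  h4:0  h5:0  h6:4  h7:0 → peak 13
T101@7: h1:13  h2:13  h3:8  h4:0  h5:0  h6:0  h7:4 → peak 13
Best is T101@3, peak 13.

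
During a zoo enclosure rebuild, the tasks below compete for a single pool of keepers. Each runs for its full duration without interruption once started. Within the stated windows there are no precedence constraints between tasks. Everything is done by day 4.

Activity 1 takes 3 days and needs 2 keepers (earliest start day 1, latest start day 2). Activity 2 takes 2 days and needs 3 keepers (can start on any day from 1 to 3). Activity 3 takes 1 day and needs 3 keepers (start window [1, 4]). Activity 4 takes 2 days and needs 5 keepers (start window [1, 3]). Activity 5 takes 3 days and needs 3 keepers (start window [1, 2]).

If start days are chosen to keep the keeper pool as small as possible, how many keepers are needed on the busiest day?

Early-start (Activity 1@1, Activity 2@1, Activity 3@1, Activity 4@1, Activity 5@1) gives peak 16: d1:16  d2:13  d3:5  d4:0.
Shift Activity 4→3, Activity 5→2.
Schedule Activity 1@1, Activity 2@1, Activity 3@1, Activity 4@3, Activity 5@2: d1:8  d2:8  d3:10  d4:8 — peak 10.

10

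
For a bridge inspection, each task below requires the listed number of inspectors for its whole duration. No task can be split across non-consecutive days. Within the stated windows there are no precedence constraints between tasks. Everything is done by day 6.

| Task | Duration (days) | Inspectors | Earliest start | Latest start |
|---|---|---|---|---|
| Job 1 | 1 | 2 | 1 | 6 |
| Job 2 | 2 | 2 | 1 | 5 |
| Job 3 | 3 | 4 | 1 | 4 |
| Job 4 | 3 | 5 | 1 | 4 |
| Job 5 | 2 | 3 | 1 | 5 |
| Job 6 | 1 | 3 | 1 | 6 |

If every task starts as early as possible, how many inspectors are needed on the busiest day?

Early-start schedule: Job 1@1, Job 2@1, Job 3@1, Job 4@1, Job 5@1, Job 6@1.
Load per day: day 1: 19, day 2: 14, day 3: 9, day 4: 0, day 5: 0, day 6: 0.
Peak is 19.

19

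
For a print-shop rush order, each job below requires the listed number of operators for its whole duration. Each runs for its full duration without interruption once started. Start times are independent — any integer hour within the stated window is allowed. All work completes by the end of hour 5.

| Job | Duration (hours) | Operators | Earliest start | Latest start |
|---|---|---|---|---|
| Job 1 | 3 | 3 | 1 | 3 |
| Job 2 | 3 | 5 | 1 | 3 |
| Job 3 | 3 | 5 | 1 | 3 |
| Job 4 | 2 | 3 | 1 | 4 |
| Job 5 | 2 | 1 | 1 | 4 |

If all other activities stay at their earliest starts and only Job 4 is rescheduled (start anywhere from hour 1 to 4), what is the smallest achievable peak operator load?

Job 4@1: h1:17  h2:17  h3:13  h4:0  h5:0 → peak 17
Job 4@2: h1:14  h2:17  h3:16  h4:0  h5:0 → peak 17
Job 4@3: h1:14  h2:14  h3:16  h4:3  h5:0 → peak 16
Job 4@4: h1:14  h2:14  h3:13  h4:3  h5:3 → peak 14
Best is Job 4@4, peak 14.

14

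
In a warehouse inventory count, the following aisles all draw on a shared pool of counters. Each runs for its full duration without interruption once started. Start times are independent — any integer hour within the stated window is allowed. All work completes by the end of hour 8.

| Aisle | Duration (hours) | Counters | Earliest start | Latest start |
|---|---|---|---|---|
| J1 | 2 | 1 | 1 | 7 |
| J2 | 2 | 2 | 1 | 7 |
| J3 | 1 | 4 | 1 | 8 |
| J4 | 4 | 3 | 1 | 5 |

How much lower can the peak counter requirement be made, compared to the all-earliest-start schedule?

6

Early-start peak: h1:10  h2:6  h3:3  h4:3  h5:0  h6:0  h7:0  h8:0 ⇒ 10.
Leveled (J1@1, J2@1, J3@3, J4@4): h1:3  h2:3  h3:4  h4:3  h5:3  h6:3  h7:3  h8:0 ⇒ 4.
Reduction 10 − 4 = 6.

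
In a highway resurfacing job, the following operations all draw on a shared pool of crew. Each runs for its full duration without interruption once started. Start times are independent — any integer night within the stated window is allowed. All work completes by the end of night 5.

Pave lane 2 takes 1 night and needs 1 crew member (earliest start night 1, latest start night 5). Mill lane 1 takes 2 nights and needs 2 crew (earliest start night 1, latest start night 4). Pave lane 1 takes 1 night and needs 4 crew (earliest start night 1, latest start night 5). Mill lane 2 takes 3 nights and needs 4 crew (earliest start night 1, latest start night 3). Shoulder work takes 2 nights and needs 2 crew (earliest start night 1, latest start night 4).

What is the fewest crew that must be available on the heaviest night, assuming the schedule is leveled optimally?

6

Early-start (Pave lane 2@1, Mill lane 1@1, Pave lane 1@1, Mill lane 2@1, Shoulder work@1) gives peak 13: n1:13  n2:8  n3:4  n4:0  n5:0.
Shift Pave lane 1→2, Mill lane 2→3, Shoulder work→3.
Schedule Pave lane 2@1, Mill lane 1@1, Pave lane 1@2, Mill lane 2@3, Shoulder work@3: n1:3  n2:6  n3:6  n4:6  n5:4 — peak 6.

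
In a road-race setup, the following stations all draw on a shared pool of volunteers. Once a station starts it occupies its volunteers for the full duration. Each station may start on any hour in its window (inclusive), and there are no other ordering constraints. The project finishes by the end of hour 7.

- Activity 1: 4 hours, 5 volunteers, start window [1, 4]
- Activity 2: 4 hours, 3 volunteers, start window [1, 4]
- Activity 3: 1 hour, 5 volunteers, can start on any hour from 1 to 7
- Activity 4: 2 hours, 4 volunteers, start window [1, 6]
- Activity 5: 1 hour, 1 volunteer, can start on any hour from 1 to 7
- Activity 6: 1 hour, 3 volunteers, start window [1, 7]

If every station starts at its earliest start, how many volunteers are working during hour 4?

At early start, hour 4 has: Activity 1, Activity 2.
Demand: 5 + 3 = 8.

8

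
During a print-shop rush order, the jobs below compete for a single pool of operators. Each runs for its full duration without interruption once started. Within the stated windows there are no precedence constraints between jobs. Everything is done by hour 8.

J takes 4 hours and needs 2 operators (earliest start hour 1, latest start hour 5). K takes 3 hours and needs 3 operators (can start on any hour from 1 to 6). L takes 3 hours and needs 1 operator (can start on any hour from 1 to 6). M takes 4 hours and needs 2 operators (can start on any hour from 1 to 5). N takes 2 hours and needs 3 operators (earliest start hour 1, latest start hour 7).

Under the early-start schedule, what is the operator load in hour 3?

8

At early start, hour 3 has: J, K, L, M.
Demand: 2 + 3 + 1 + 2 = 8.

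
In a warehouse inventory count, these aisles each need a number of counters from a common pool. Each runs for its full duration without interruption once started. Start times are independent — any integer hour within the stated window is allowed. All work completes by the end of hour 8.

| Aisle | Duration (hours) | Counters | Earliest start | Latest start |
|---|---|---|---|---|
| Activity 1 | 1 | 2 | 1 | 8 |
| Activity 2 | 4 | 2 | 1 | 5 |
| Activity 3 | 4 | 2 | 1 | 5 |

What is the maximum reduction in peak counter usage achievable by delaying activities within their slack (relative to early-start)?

Early-start peak: h1:6  h2:4  h3:4  h4:4  h5:0  h6:0  h7:0  h8:0 ⇒ 6.
Leveled (Activity 1@1, Activity 2@1, Activity 3@2): h1:4  h2:4  h3:4  h4:4  h5:2  h6:0  h7:0  h8:0 ⇒ 4.
Reduction 6 − 4 = 2.

2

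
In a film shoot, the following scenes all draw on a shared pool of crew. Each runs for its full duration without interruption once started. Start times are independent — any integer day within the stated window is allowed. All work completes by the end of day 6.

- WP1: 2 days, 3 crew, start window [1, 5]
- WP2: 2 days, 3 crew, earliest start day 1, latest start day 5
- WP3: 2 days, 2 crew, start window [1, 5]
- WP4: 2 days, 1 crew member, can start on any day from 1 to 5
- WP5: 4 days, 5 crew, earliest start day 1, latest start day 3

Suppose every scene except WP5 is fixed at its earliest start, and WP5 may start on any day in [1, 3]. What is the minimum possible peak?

WP5@1: d1:14  d2:14  d3:5  d4:5  d5:0  d6:0 → peak 14
WP5@2: d1:9  d2:14  d3:5  d4:5  d5:5  d6:0 → peak 14
WP5@3: d1:9  d2:9  d3:5  d4:5  d5:5  d6:5 → peak 9
Best is WP5@3, peak 9.

9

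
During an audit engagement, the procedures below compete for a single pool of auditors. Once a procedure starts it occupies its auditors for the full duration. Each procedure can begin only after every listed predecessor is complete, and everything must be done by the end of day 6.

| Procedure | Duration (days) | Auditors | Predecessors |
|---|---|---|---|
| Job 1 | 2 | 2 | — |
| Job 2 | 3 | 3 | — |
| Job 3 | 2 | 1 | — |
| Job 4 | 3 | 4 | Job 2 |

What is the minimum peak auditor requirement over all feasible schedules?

Early-start (Job 1@1, Job 2@1, Job 3@1, Job 4@4) gives peak 6: d1:6  d2:6  d3:3  d4:4  d5:4  d6:4.
Shift Job 3→3.
Schedule Job 1@1, Job 2@1, Job 3@3, Job 4@4: d1:5  d2:5  d3:4  d4:5  d5:4  d6:4 — peak 5.
Total auditor-days = 27 over 6 days ⇒ peak ≥ ⌈27/6⌉ = 5, so 5 is optimal.

5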